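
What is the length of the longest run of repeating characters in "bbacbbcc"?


Input: "bbacbbcc"
Scanning for longest run:
  Position 1 ('b'): continues run of 'b', length=2
  Position 2 ('a'): new char, reset run to 1
  Position 3 ('c'): new char, reset run to 1
  Position 4 ('b'): new char, reset run to 1
  Position 5 ('b'): continues run of 'b', length=2
  Position 6 ('c'): new char, reset run to 1
  Position 7 ('c'): continues run of 'c', length=2
Longest run: 'b' with length 2

2


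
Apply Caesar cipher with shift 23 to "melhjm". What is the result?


Caesar cipher: shift "melhjm" by 23
  'm' (pos 12) + 23 = pos 9 = 'j'
  'e' (pos 4) + 23 = pos 1 = 'b'
  'l' (pos 11) + 23 = pos 8 = 'i'
  'h' (pos 7) + 23 = pos 4 = 'e'
  'j' (pos 9) + 23 = pos 6 = 'g'
  'm' (pos 12) + 23 = pos 9 = 'j'
Result: jbiegj

jbiegj


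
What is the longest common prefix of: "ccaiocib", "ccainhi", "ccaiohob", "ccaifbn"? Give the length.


Words: ccaiocib, ccainhi, ccaiohob, ccaifbn
  Position 0: all 'c' => match
  Position 1: all 'c' => match
  Position 2: all 'a' => match
  Position 3: all 'i' => match
  Position 4: ('o', 'n', 'o', 'f') => mismatch, stop
LCP = "ccai" (length 4)

4


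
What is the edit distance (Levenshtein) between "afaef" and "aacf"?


Computing edit distance: "afaef" -> "aacf"
DP table:
           a    a    c    f
      0    1    2    3    4
  a   1    0    1    2    3
  f   2    1    1    2    2
  a   3    2    1    2    3
  e   4    3    2    2    3
  f   5    4    3    3    2
Edit distance = dp[5][4] = 2

2


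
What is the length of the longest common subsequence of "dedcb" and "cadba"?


LCS of "dedcb" and "cadba"
DP table:
           c    a    d    b    a
      0    0    0    0    0    0
  d   0    0    0    1    1    1
  e   0    0    0    1    1    1
  d   0    0    0    1    1    1
  c   0    1    1    1    1    1
  b   0    1    1    1    2    2
LCS length = dp[5][5] = 2

2


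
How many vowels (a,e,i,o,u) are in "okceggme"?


Input: okceggme
Checking each character:
  'o' at position 0: vowel (running total: 1)
  'k' at position 1: consonant
  'c' at position 2: consonant
  'e' at position 3: vowel (running total: 2)
  'g' at position 4: consonant
  'g' at position 5: consonant
  'm' at position 6: consonant
  'e' at position 7: vowel (running total: 3)
Total vowels: 3

3


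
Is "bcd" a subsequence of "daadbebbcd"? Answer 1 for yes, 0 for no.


Check if "bcd" is a subsequence of "daadbebbcd"
Greedy scan:
  Position 0 ('d'): no match needed
  Position 1 ('a'): no match needed
  Position 2 ('a'): no match needed
  Position 3 ('d'): no match needed
  Position 4 ('b'): matches sub[0] = 'b'
  Position 5 ('e'): no match needed
  Position 6 ('b'): no match needed
  Position 7 ('b'): no match needed
  Position 8 ('c'): matches sub[1] = 'c'
  Position 9 ('d'): matches sub[2] = 'd'
All 3 characters matched => is a subsequence

1


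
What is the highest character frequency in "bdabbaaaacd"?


Input: bdabbaaaacd
Character counts:
  'a': 5
  'b': 3
  'c': 1
  'd': 2
Maximum frequency: 5

5


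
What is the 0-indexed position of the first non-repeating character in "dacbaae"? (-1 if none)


Input: dacbaae
Character frequencies:
  'a': 3
  'b': 1
  'c': 1
  'd': 1
  'e': 1
Scanning left to right for freq == 1:
  Position 0 ('d'): unique! => answer = 0

0


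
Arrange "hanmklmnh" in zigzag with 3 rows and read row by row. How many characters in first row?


Zigzag "hanmklmnh" into 3 rows:
Placing characters:
  'h' => row 0
  'a' => row 1
  'n' => row 2
  'm' => row 1
  'k' => row 0
  'l' => row 1
  'm' => row 2
  'n' => row 1
  'h' => row 0
Rows:
  Row 0: "hkh"
  Row 1: "amln"
  Row 2: "nm"
First row length: 3

3


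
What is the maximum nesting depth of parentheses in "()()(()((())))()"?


Input: "()()(()((())))()"
Tracking depth:
  Position 0 '(': depth becomes 1
  Position 1 ')': depth becomes 0
  Position 2 '(': depth becomes 1
  Position 3 ')': depth becomes 0
  Position 4 '(': depth becomes 1
  Position 5 '(': depth becomes 2
  Position 6 ')': depth becomes 1
  Position 7 '(': depth becomes 2
  Position 8 '(': depth becomes 3
  Position 9 '(': depth becomes 4
  Position 10 ')': depth becomes 3
  Position 11 ')': depth becomes 2
  Position 12 ')': depth becomes 1
  Position 13 ')': depth becomes 0
  Position 14 '(': depth becomes 1
  Position 15 ')': depth becomes 0
Maximum depth reached: 4

4


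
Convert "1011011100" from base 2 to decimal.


Input: "1011011100" in base 2
Positional expansion:
  Digit '1' (value 1) x 2^9 = 512
  Digit '0' (value 0) x 2^8 = 0
  Digit '1' (value 1) x 2^7 = 128
  Digit '1' (value 1) x 2^6 = 64
  Digit '0' (value 0) x 2^5 = 0
  Digit '1' (value 1) x 2^4 = 16
  Digit '1' (value 1) x 2^3 = 8
  Digit '1' (value 1) x 2^2 = 4
  Digit '0' (value 0) x 2^1 = 0
  Digit '0' (value 0) x 2^0 = 0
Sum = 732

732


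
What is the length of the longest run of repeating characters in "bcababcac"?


Input: "bcababcac"
Scanning for longest run:
  Position 1 ('c'): new char, reset run to 1
  Position 2 ('a'): new char, reset run to 1
  Position 3 ('b'): new char, reset run to 1
  Position 4 ('a'): new char, reset run to 1
  Position 5 ('b'): new char, reset run to 1
  Position 6 ('c'): new char, reset run to 1
  Position 7 ('a'): new char, reset run to 1
  Position 8 ('c'): new char, reset run to 1
Longest run: 'b' with length 1

1


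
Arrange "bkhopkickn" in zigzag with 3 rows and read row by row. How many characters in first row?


Zigzag "bkhopkickn" into 3 rows:
Placing characters:
  'b' => row 0
  'k' => row 1
  'h' => row 2
  'o' => row 1
  'p' => row 0
  'k' => row 1
  'i' => row 2
  'c' => row 1
  'k' => row 0
  'n' => row 1
Rows:
  Row 0: "bpk"
  Row 1: "kokcn"
  Row 2: "hi"
First row length: 3

3


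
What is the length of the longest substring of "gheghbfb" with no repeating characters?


Input: "gheghbfb"
Sliding window (track last position of each char):
  Position 0 ('g'): window [0,0] length 1 -- new best
  Position 1 ('h'): window [0,1] length 2 -- new best
  Position 2 ('e'): window [0,2] length 3 -- new best
  Position 3 ('g'): repeat (last at 0), move window start to 1
  Position 3 ('g'): window [1,3] length 3
  Position 4 ('h'): repeat (last at 1), move window start to 2
  Position 4 ('h'): window [2,4] length 3
  Position 5 ('b'): window [2,5] length 4 -- new best
  Position 6 ('f'): window [2,6] length 5 -- new best
  Position 7 ('b'): repeat (last at 5), move window start to 6
  Position 7 ('b'): window [6,7] length 2
Longest substring with no repeats: "eghbf" with length 5

5


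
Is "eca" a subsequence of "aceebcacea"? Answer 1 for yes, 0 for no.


Check if "eca" is a subsequence of "aceebcacea"
Greedy scan:
  Position 0 ('a'): no match needed
  Position 1 ('c'): no match needed
  Position 2 ('e'): matches sub[0] = 'e'
  Position 3 ('e'): no match needed
  Position 4 ('b'): no match needed
  Position 5 ('c'): matches sub[1] = 'c'
  Position 6 ('a'): matches sub[2] = 'a'
  Position 7 ('c'): no match needed
  Position 8 ('e'): no match needed
  Position 9 ('a'): no match needed
All 3 characters matched => is a subsequence

1


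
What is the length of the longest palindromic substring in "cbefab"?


Input: "cbefab"
Checking substrings for palindromes:
  No multi-char palindromic substrings found
Longest palindromic substring: "c" with length 1

1


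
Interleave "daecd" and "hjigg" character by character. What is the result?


Interleaving "daecd" and "hjigg":
  Position 0: 'd' from first, 'h' from second => "dh"
  Position 1: 'a' from first, 'j' from second => "aj"
  Position 2: 'e' from first, 'i' from second => "ei"
  Position 3: 'c' from first, 'g' from second => "cg"
  Position 4: 'd' from first, 'g' from second => "dg"
Result: dhajeicgdg

dhajeicgdg


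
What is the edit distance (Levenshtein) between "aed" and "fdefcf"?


Computing edit distance: "aed" -> "fdefcf"
DP table:
           f    d    e    f    c    f
      0    1    2    3    4    5    6
  a   1    1    2    3    4    5    6
  e   2    2    2    2    3    4    5
  d   3    3    2    3    3    4    5
Edit distance = dp[3][6] = 5

5


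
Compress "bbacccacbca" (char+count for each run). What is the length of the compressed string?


Input: bbacccacbca
Runs:
  'b' x 2 => "b2"
  'a' x 1 => "a1"
  'c' x 3 => "c3"
  'a' x 1 => "a1"
  'c' x 1 => "c1"
  'b' x 1 => "b1"
  'c' x 1 => "c1"
  'a' x 1 => "a1"
Compressed: "b2a1c3a1c1b1c1a1"
Compressed length: 16

16


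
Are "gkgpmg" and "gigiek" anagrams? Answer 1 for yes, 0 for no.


Strings: "gkgpmg", "gigiek"
Sorted first:  gggkmp
Sorted second: eggiik
Differ at position 0: 'g' vs 'e' => not anagrams

0


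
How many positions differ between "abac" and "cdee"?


Comparing "abac" and "cdee" position by position:
  Position 0: 'a' vs 'c' => DIFFER
  Position 1: 'b' vs 'd' => DIFFER
  Position 2: 'a' vs 'e' => DIFFER
  Position 3: 'c' vs 'e' => DIFFER
Positions that differ: 4

4


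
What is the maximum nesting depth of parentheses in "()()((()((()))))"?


Input: "()()((()((()))))"
Tracking depth:
  Position 0 '(': depth becomes 1
  Position 1 ')': depth becomes 0
  Position 2 '(': depth becomes 1
  Position 3 ')': depth becomes 0
  Position 4 '(': depth becomes 1
  Position 5 '(': depth becomes 2
  Position 6 '(': depth becomes 3
  Position 7 ')': depth becomes 2
  Position 8 '(': depth becomes 3
  Position 9 '(': depth becomes 4
  Position 10 '(': depth becomes 5
  Position 11 ')': depth becomes 4
  Position 12 ')': depth becomes 3
  Position 13 ')': depth becomes 2
  Position 14 ')': depth becomes 1
  Position 15 ')': depth becomes 0
Maximum depth reached: 5

5


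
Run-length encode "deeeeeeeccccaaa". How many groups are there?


Input: deeeeeeeccccaaa
Scanning for consecutive runs:
  Group 1: 'd' x 1 (positions 0-0)
  Group 2: 'e' x 7 (positions 1-7)
  Group 3: 'c' x 4 (positions 8-11)
  Group 4: 'a' x 3 (positions 12-14)
Total groups: 4

4


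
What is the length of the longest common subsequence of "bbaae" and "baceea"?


LCS of "bbaae" and "baceea"
DP table:
           b    a    c    e    e    a
      0    0    0    0    0    0    0
  b   0    1    1    1    1    1    1
  b   0    1    1    1    1    1    1
  a   0    1    2    2    2    2    2
  a   0    1    2    2    2    2    3
  e   0    1    2    2    3    3    3
LCS length = dp[5][6] = 3

3


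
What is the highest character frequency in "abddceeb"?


Input: abddceeb
Character counts:
  'a': 1
  'b': 2
  'c': 1
  'd': 2
  'e': 2
Maximum frequency: 2

2


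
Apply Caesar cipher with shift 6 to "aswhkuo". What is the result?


Caesar cipher: shift "aswhkuo" by 6
  'a' (pos 0) + 6 = pos 6 = 'g'
  's' (pos 18) + 6 = pos 24 = 'y'
  'w' (pos 22) + 6 = pos 2 = 'c'
  'h' (pos 7) + 6 = pos 13 = 'n'
  'k' (pos 10) + 6 = pos 16 = 'q'
  'u' (pos 20) + 6 = pos 0 = 'a'
  'o' (pos 14) + 6 = pos 20 = 'u'
Result: gycnqau

gycnqau


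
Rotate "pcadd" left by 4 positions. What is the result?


Input: "pcadd", rotate left by 4
First 4 characters: "pcad"
Remaining characters: "d"
Concatenate remaining + first: "d" + "pcad" = "dpcad"

dpcad


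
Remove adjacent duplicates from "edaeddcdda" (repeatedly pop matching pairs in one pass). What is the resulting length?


Input: edaeddcdda
Stack-based adjacent duplicate removal:
  Read 'e': push. Stack: e
  Read 'd': push. Stack: ed
  Read 'a': push. Stack: eda
  Read 'e': push. Stack: edae
  Read 'd': push. Stack: edaed
  Read 'd': matches stack top 'd' => pop. Stack: edae
  Read 'c': push. Stack: edaec
  Read 'd': push. Stack: edaecd
  Read 'd': matches stack top 'd' => pop. Stack: edaec
  Read 'a': push. Stack: edaeca
Final stack: "edaeca" (length 6)

6


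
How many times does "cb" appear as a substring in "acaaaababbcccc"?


Searching for "cb" in "acaaaababbcccc"
Scanning each position:
  Position 0: "ac" => no
  Position 1: "ca" => no
  Position 2: "aa" => no
  Position 3: "aa" => no
  Position 4: "aa" => no
  Position 5: "ab" => no
  Position 6: "ba" => no
  Position 7: "ab" => no
  Position 8: "bb" => no
  Position 9: "bc" => no
  Position 10: "cc" => no
  Position 11: "cc" => no
  Position 12: "cc" => no
Total occurrences: 0

0


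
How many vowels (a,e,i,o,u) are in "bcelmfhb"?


Input: bcelmfhb
Checking each character:
  'b' at position 0: consonant
  'c' at position 1: consonant
  'e' at position 2: vowel (running total: 1)
  'l' at position 3: consonant
  'm' at position 4: consonant
  'f' at position 5: consonant
  'h' at position 6: consonant
  'b' at position 7: consonant
Total vowels: 1

1


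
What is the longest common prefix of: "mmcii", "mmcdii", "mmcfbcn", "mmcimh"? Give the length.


Words: mmcii, mmcdii, mmcfbcn, mmcimh
  Position 0: all 'm' => match
  Position 1: all 'm' => match
  Position 2: all 'c' => match
  Position 3: ('i', 'd', 'f', 'i') => mismatch, stop
LCP = "mmc" (length 3)

3


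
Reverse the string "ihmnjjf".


Input: ihmnjjf
Reading characters right to left:
  Position 6: 'f'
  Position 5: 'j'
  Position 4: 'j'
  Position 3: 'n'
  Position 2: 'm'
  Position 1: 'h'
  Position 0: 'i'
Reversed: fjjnmhi

fjjnmhi


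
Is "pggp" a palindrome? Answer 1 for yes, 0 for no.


Input: pggp
Reversed: pggp
  Compare pos 0 ('p') with pos 3 ('p'): match
  Compare pos 1 ('g') with pos 2 ('g'): match
Result: palindrome

1


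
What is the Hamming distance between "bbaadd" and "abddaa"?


Comparing "bbaadd" and "abddaa" position by position:
  Position 0: 'b' vs 'a' => differ
  Position 1: 'b' vs 'b' => same
  Position 2: 'a' vs 'd' => differ
  Position 3: 'a' vs 'd' => differ
  Position 4: 'd' vs 'a' => differ
  Position 5: 'd' vs 'a' => differ
Total differences (Hamming distance): 5

5


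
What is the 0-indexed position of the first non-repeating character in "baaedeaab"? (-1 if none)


Input: baaedeaab
Character frequencies:
  'a': 4
  'b': 2
  'd': 1
  'e': 2
Scanning left to right for freq == 1:
  Position 0 ('b'): freq=2, skip
  Position 1 ('a'): freq=4, skip
  Position 2 ('a'): freq=4, skip
  Position 3 ('e'): freq=2, skip
  Position 4 ('d'): unique! => answer = 4

4


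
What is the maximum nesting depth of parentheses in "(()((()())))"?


Input: "(()((()())))"
Tracking depth:
  Position 0 '(': depth becomes 1
  Position 1 '(': depth becomes 2
  Position 2 ')': depth becomes 1
  Position 3 '(': depth becomes 2
  Position 4 '(': depth becomes 3
  Position 5 '(': depth becomes 4
  Position 6 ')': depth becomes 3
  Position 7 '(': depth becomes 4
  Position 8 ')': depth becomes 3
  Position 9 ')': depth becomes 2
  Position 10 ')': depth becomes 1
  Position 11 ')': depth becomes 0
Maximum depth reached: 4

4


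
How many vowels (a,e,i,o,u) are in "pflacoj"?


Input: pflacoj
Checking each character:
  'p' at position 0: consonant
  'f' at position 1: consonant
  'l' at position 2: consonant
  'a' at position 3: vowel (running total: 1)
  'c' at position 4: consonant
  'o' at position 5: vowel (running total: 2)
  'j' at position 6: consonant
Total vowels: 2

2


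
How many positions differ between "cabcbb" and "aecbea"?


Comparing "cabcbb" and "aecbea" position by position:
  Position 0: 'c' vs 'a' => DIFFER
  Position 1: 'a' vs 'e' => DIFFER
  Position 2: 'b' vs 'c' => DIFFER
  Position 3: 'c' vs 'b' => DIFFER
  Position 4: 'b' vs 'e' => DIFFER
  Position 5: 'b' vs 'a' => DIFFER
Positions that differ: 6

6


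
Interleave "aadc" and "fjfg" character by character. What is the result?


Interleaving "aadc" and "fjfg":
  Position 0: 'a' from first, 'f' from second => "af"
  Position 1: 'a' from first, 'j' from second => "aj"
  Position 2: 'd' from first, 'f' from second => "df"
  Position 3: 'c' from first, 'g' from second => "cg"
Result: afajdfcg

afajdfcg


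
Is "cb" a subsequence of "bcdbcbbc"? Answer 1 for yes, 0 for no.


Check if "cb" is a subsequence of "bcdbcbbc"
Greedy scan:
  Position 0 ('b'): no match needed
  Position 1 ('c'): matches sub[0] = 'c'
  Position 2 ('d'): no match needed
  Position 3 ('b'): matches sub[1] = 'b'
  Position 4 ('c'): no match needed
  Position 5 ('b'): no match needed
  Position 6 ('b'): no match needed
  Position 7 ('c'): no match needed
All 2 characters matched => is a subsequence

1


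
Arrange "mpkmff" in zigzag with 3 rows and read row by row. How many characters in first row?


Zigzag "mpkmff" into 3 rows:
Placing characters:
  'm' => row 0
  'p' => row 1
  'k' => row 2
  'm' => row 1
  'f' => row 0
  'f' => row 1
Rows:
  Row 0: "mf"
  Row 1: "pmf"
  Row 2: "k"
First row length: 2

2


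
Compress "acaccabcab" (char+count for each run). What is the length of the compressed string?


Input: acaccabcab
Runs:
  'a' x 1 => "a1"
  'c' x 1 => "c1"
  'a' x 1 => "a1"
  'c' x 2 => "c2"
  'a' x 1 => "a1"
  'b' x 1 => "b1"
  'c' x 1 => "c1"
  'a' x 1 => "a1"
  'b' x 1 => "b1"
Compressed: "a1c1a1c2a1b1c1a1b1"
Compressed length: 18

18


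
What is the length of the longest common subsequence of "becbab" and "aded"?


LCS of "becbab" and "aded"
DP table:
           a    d    e    d
      0    0    0    0    0
  b   0    0    0    0    0
  e   0    0    0    1    1
  c   0    0    0    1    1
  b   0    0    0    1    1
  a   0    1    1    1    1
  b   0    1    1    1    1
LCS length = dp[6][4] = 1

1


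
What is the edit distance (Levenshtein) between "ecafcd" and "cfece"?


Computing edit distance: "ecafcd" -> "cfece"
DP table:
           c    f    e    c    e
      0    1    2    3    4    5
  e   1    1    2    2    3    4
  c   2    1    2    3    2    3
  a   3    2    2    3    3    3
  f   4    3    2    3    4    4
  c   5    4    3    3    3    4
  d   6    5    4    4    4    4
Edit distance = dp[6][5] = 4

4


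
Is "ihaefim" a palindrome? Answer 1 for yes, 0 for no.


Input: ihaefim
Reversed: mifeahi
  Compare pos 0 ('i') with pos 6 ('m'): MISMATCH
  Compare pos 1 ('h') with pos 5 ('i'): MISMATCH
  Compare pos 2 ('a') with pos 4 ('f'): MISMATCH
Result: not a palindrome

0


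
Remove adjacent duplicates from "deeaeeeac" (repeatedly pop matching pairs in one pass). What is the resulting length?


Input: deeaeeeac
Stack-based adjacent duplicate removal:
  Read 'd': push. Stack: d
  Read 'e': push. Stack: de
  Read 'e': matches stack top 'e' => pop. Stack: d
  Read 'a': push. Stack: da
  Read 'e': push. Stack: dae
  Read 'e': matches stack top 'e' => pop. Stack: da
  Read 'e': push. Stack: dae
  Read 'a': push. Stack: daea
  Read 'c': push. Stack: daeac
Final stack: "daeac" (length 5)

5


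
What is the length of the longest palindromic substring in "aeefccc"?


Input: "aeefccc"
Checking substrings for palindromes:
  [4:7] "ccc" (len 3) => palindrome
  [1:3] "ee" (len 2) => palindrome
  [4:6] "cc" (len 2) => palindrome
  [5:7] "cc" (len 2) => palindrome
Longest palindromic substring: "ccc" with length 3

3


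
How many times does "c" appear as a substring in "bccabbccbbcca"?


Searching for "c" in "bccabbccbbcca"
Scanning each position:
  Position 0: "b" => no
  Position 1: "c" => MATCH
  Position 2: "c" => MATCH
  Position 3: "a" => no
  Position 4: "b" => no
  Position 5: "b" => no
  Position 6: "c" => MATCH
  Position 7: "c" => MATCH
  Position 8: "b" => no
  Position 9: "b" => no
  Position 10: "c" => MATCH
  Position 11: "c" => MATCH
  Position 12: "a" => no
Total occurrences: 6

6


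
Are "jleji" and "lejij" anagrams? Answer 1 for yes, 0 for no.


Strings: "jleji", "lejij"
Sorted first:  eijjl
Sorted second: eijjl
Sorted forms match => anagrams

1


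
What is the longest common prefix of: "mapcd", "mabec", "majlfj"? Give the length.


Words: mapcd, mabec, majlfj
  Position 0: all 'm' => match
  Position 1: all 'a' => match
  Position 2: ('p', 'b', 'j') => mismatch, stop
LCP = "ma" (length 2)

2


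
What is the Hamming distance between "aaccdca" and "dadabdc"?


Comparing "aaccdca" and "dadabdc" position by position:
  Position 0: 'a' vs 'd' => differ
  Position 1: 'a' vs 'a' => same
  Position 2: 'c' vs 'd' => differ
  Position 3: 'c' vs 'a' => differ
  Position 4: 'd' vs 'b' => differ
  Position 5: 'c' vs 'd' => differ
  Position 6: 'a' vs 'c' => differ
Total differences (Hamming distance): 6

6


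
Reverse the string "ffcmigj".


Input: ffcmigj
Reading characters right to left:
  Position 6: 'j'
  Position 5: 'g'
  Position 4: 'i'
  Position 3: 'm'
  Position 2: 'c'
  Position 1: 'f'
  Position 0: 'f'
Reversed: jgimcff

jgimcff


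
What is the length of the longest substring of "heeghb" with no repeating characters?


Input: "heeghb"
Sliding window (track last position of each char):
  Position 0 ('h'): window [0,0] length 1 -- new best
  Position 1 ('e'): window [0,1] length 2 -- new best
  Position 2 ('e'): repeat (last at 1), move window start to 2
  Position 2 ('e'): window [2,2] length 1
  Position 3 ('g'): window [2,3] length 2
  Position 4 ('h'): window [2,4] length 3 -- new best
  Position 5 ('b'): window [2,5] length 4 -- new best
Longest substring with no repeats: "eghb" with length 4

4


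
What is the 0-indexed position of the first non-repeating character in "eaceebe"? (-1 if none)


Input: eaceebe
Character frequencies:
  'a': 1
  'b': 1
  'c': 1
  'e': 4
Scanning left to right for freq == 1:
  Position 0 ('e'): freq=4, skip
  Position 1 ('a'): unique! => answer = 1

1


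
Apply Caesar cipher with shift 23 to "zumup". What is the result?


Caesar cipher: shift "zumup" by 23
  'z' (pos 25) + 23 = pos 22 = 'w'
  'u' (pos 20) + 23 = pos 17 = 'r'
  'm' (pos 12) + 23 = pos 9 = 'j'
  'u' (pos 20) + 23 = pos 17 = 'r'
  'p' (pos 15) + 23 = pos 12 = 'm'
Result: wrjrm

wrjrm


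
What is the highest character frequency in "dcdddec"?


Input: dcdddec
Character counts:
  'c': 2
  'd': 4
  'e': 1
Maximum frequency: 4

4


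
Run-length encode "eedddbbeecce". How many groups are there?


Input: eedddbbeecce
Scanning for consecutive runs:
  Group 1: 'e' x 2 (positions 0-1)
  Group 2: 'd' x 3 (positions 2-4)
  Group 3: 'b' x 2 (positions 5-6)
  Group 4: 'e' x 2 (positions 7-8)
  Group 5: 'c' x 2 (positions 9-10)
  Group 6: 'e' x 1 (positions 11-11)
Total groups: 6

6


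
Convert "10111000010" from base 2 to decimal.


Input: "10111000010" in base 2
Positional expansion:
  Digit '1' (value 1) x 2^10 = 1024
  Digit '0' (value 0) x 2^9 = 0
  Digit '1' (value 1) x 2^8 = 256
  Digit '1' (value 1) x 2^7 = 128
  Digit '1' (value 1) x 2^6 = 64
  Digit '0' (value 0) x 2^5 = 0
  Digit '0' (value 0) x 2^4 = 0
  Digit '0' (value 0) x 2^3 = 0
  Digit '0' (value 0) x 2^2 = 0
  Digit '1' (value 1) x 2^1 = 2
  Digit '0' (value 0) x 2^0 = 0
Sum = 1474

1474


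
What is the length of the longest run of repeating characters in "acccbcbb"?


Input: "acccbcbb"
Scanning for longest run:
  Position 1 ('c'): new char, reset run to 1
  Position 2 ('c'): continues run of 'c', length=2
  Position 3 ('c'): continues run of 'c', length=3
  Position 4 ('b'): new char, reset run to 1
  Position 5 ('c'): new char, reset run to 1
  Position 6 ('b'): new char, reset run to 1
  Position 7 ('b'): continues run of 'b', length=2
Longest run: 'c' with length 3

3


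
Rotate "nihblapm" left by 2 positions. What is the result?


Input: "nihblapm", rotate left by 2
First 2 characters: "ni"
Remaining characters: "hblapm"
Concatenate remaining + first: "hblapm" + "ni" = "hblapmni"

hblapmni


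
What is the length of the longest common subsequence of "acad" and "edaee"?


LCS of "acad" and "edaee"
DP table:
           e    d    a    e    e
      0    0    0    0    0    0
  a   0    0    0    1    1    1
  c   0    0    0    1    1    1
  a   0    0    0    1    1    1
  d   0    0    1    1    1    1
LCS length = dp[4][5] = 1

1


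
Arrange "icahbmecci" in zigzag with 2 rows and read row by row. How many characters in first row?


Zigzag "icahbmecci" into 2 rows:
Placing characters:
  'i' => row 0
  'c' => row 1
  'a' => row 0
  'h' => row 1
  'b' => row 0
  'm' => row 1
  'e' => row 0
  'c' => row 1
  'c' => row 0
  'i' => row 1
Rows:
  Row 0: "iabec"
  Row 1: "chmci"
First row length: 5

5


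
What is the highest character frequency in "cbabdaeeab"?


Input: cbabdaeeab
Character counts:
  'a': 3
  'b': 3
  'c': 1
  'd': 1
  'e': 2
Maximum frequency: 3

3


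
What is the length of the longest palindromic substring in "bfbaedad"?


Input: "bfbaedad"
Checking substrings for palindromes:
  [0:3] "bfb" (len 3) => palindrome
  [5:8] "dad" (len 3) => palindrome
Longest palindromic substring: "bfb" with length 3

3


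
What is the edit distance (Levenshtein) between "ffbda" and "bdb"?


Computing edit distance: "ffbda" -> "bdb"
DP table:
           b    d    b
      0    1    2    3
  f   1    1    2    3
  f   2    2    2    3
  b   3    2    3    2
  d   4    3    2    3
  a   5    4    3    3
Edit distance = dp[5][3] = 3

3


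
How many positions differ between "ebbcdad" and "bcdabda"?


Comparing "ebbcdad" and "bcdabda" position by position:
  Position 0: 'e' vs 'b' => DIFFER
  Position 1: 'b' vs 'c' => DIFFER
  Position 2: 'b' vs 'd' => DIFFER
  Position 3: 'c' vs 'a' => DIFFER
  Position 4: 'd' vs 'b' => DIFFER
  Position 5: 'a' vs 'd' => DIFFER
  Position 6: 'd' vs 'a' => DIFFER
Positions that differ: 7

7


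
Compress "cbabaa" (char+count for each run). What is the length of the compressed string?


Input: cbabaa
Runs:
  'c' x 1 => "c1"
  'b' x 1 => "b1"
  'a' x 1 => "a1"
  'b' x 1 => "b1"
  'a' x 2 => "a2"
Compressed: "c1b1a1b1a2"
Compressed length: 10

10


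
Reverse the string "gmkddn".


Input: gmkddn
Reading characters right to left:
  Position 5: 'n'
  Position 4: 'd'
  Position 3: 'd'
  Position 2: 'k'
  Position 1: 'm'
  Position 0: 'g'
Reversed: nddkmg

nddkmg


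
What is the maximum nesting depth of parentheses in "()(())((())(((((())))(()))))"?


Input: "()(())((())(((((())))(()))))"
Tracking depth:
  Position 0 '(': depth becomes 1
  Position 1 ')': depth becomes 0
  Position 2 '(': depth becomes 1
  Position 3 '(': depth becomes 2
  Position 4 ')': depth becomes 1
  Position 5 ')': depth becomes 0
  Position 6 '(': depth becomes 1
  Position 7 '(': depth becomes 2
  Position 8 '(': depth becomes 3
  Position 9 ')': depth becomes 2
  Position 10 ')': depth becomes 1
  Position 11 '(': depth becomes 2
  Position 12 '(': depth becomes 3
  Position 13 '(': depth becomes 4
  Position 14 '(': depth becomes 5
  Position 15 '(': depth becomes 6
  Position 16 '(': depth becomes 7
  Position 17 ')': depth becomes 6
  Position 18 ')': depth becomes 5
  Position 19 ')': depth becomes 4
  Position 20 ')': depth becomes 3
  Position 21 '(': depth becomes 4
  Position 22 '(': depth becomes 5
  Position 23 ')': depth becomes 4
  Position 24 ')': depth becomes 3
  Position 25 ')': depth becomes 2
  Position 26 ')': depth becomes 1
  Position 27 ')': depth becomes 0
Maximum depth reached: 7

7


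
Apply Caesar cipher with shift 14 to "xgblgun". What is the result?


Caesar cipher: shift "xgblgun" by 14
  'x' (pos 23) + 14 = pos 11 = 'l'
  'g' (pos 6) + 14 = pos 20 = 'u'
  'b' (pos 1) + 14 = pos 15 = 'p'
  'l' (pos 11) + 14 = pos 25 = 'z'
  'g' (pos 6) + 14 = pos 20 = 'u'
  'u' (pos 20) + 14 = pos 8 = 'i'
  'n' (pos 13) + 14 = pos 1 = 'b'
Result: lupzuib

lupzuib


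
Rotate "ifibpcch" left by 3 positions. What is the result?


Input: "ifibpcch", rotate left by 3
First 3 characters: "ifi"
Remaining characters: "bpcch"
Concatenate remaining + first: "bpcch" + "ifi" = "bpcchifi"

bpcchifi


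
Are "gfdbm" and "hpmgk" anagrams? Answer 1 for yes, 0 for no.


Strings: "gfdbm", "hpmgk"
Sorted first:  bdfgm
Sorted second: ghkmp
Differ at position 0: 'b' vs 'g' => not anagrams

0


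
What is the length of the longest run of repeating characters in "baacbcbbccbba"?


Input: "baacbcbbccbba"
Scanning for longest run:
  Position 1 ('a'): new char, reset run to 1
  Position 2 ('a'): continues run of 'a', length=2
  Position 3 ('c'): new char, reset run to 1
  Position 4 ('b'): new char, reset run to 1
  Position 5 ('c'): new char, reset run to 1
  Position 6 ('b'): new char, reset run to 1
  Position 7 ('b'): continues run of 'b', length=2
  Position 8 ('c'): new char, reset run to 1
  Position 9 ('c'): continues run of 'c', length=2
  Position 10 ('b'): new char, reset run to 1
  Position 11 ('b'): continues run of 'b', length=2
  Position 12 ('a'): new char, reset run to 1
Longest run: 'a' with length 2

2


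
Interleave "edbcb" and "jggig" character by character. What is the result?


Interleaving "edbcb" and "jggig":
  Position 0: 'e' from first, 'j' from second => "ej"
  Position 1: 'd' from first, 'g' from second => "dg"
  Position 2: 'b' from first, 'g' from second => "bg"
  Position 3: 'c' from first, 'i' from second => "ci"
  Position 4: 'b' from first, 'g' from second => "bg"
Result: ejdgbgcibg

ejdgbgcibg


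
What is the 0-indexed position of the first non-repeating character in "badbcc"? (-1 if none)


Input: badbcc
Character frequencies:
  'a': 1
  'b': 2
  'c': 2
  'd': 1
Scanning left to right for freq == 1:
  Position 0 ('b'): freq=2, skip
  Position 1 ('a'): unique! => answer = 1

1


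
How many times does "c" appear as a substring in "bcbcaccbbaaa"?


Searching for "c" in "bcbcaccbbaaa"
Scanning each position:
  Position 0: "b" => no
  Position 1: "c" => MATCH
  Position 2: "b" => no
  Position 3: "c" => MATCH
  Position 4: "a" => no
  Position 5: "c" => MATCH
  Position 6: "c" => MATCH
  Position 7: "b" => no
  Position 8: "b" => no
  Position 9: "a" => no
  Position 10: "a" => no
  Position 11: "a" => no
Total occurrences: 4

4


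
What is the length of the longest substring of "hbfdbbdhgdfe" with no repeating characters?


Input: "hbfdbbdhgdfe"
Sliding window (track last position of each char):
  Position 0 ('h'): window [0,0] length 1 -- new best
  Position 1 ('b'): window [0,1] length 2 -- new best
  Position 2 ('f'): window [0,2] length 3 -- new best
  Position 3 ('d'): window [0,3] length 4 -- new best
  Position 4 ('b'): repeat (last at 1), move window start to 2
  Position 4 ('b'): window [2,4] length 3
  Position 5 ('b'): repeat (last at 4), move window start to 5
  Position 5 ('b'): window [5,5] length 1
  Position 6 ('d'): window [5,6] length 2
  Position 7 ('h'): window [5,7] length 3
  Position 8 ('g'): window [5,8] length 4
  Position 9 ('d'): repeat (last at 6), move window start to 7
  Position 9 ('d'): window [7,9] length 3
  Position 10 ('f'): window [7,10] length 4
  Position 11 ('e'): window [7,11] length 5 -- new best
Longest substring with no repeats: "hgdfe" with length 5

5


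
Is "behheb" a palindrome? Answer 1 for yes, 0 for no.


Input: behheb
Reversed: behheb
  Compare pos 0 ('b') with pos 5 ('b'): match
  Compare pos 1 ('e') with pos 4 ('e'): match
  Compare pos 2 ('h') with pos 3 ('h'): match
Result: palindrome

1


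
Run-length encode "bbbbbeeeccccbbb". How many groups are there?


Input: bbbbbeeeccccbbb
Scanning for consecutive runs:
  Group 1: 'b' x 5 (positions 0-4)
  Group 2: 'e' x 3 (positions 5-7)
  Group 3: 'c' x 4 (positions 8-11)
  Group 4: 'b' x 3 (positions 12-14)
Total groups: 4

4


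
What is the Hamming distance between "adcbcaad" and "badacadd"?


Comparing "adcbcaad" and "badacadd" position by position:
  Position 0: 'a' vs 'b' => differ
  Position 1: 'd' vs 'a' => differ
  Position 2: 'c' vs 'd' => differ
  Position 3: 'b' vs 'a' => differ
  Position 4: 'c' vs 'c' => same
  Position 5: 'a' vs 'a' => same
  Position 6: 'a' vs 'd' => differ
  Position 7: 'd' vs 'd' => same
Total differences (Hamming distance): 5

5


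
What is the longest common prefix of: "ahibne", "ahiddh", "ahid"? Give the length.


Words: ahibne, ahiddh, ahid
  Position 0: all 'a' => match
  Position 1: all 'h' => match
  Position 2: all 'i' => match
  Position 3: ('b', 'd', 'd') => mismatch, stop
LCP = "ahi" (length 3)

3


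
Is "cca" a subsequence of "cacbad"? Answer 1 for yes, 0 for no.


Check if "cca" is a subsequence of "cacbad"
Greedy scan:
  Position 0 ('c'): matches sub[0] = 'c'
  Position 1 ('a'): no match needed
  Position 2 ('c'): matches sub[1] = 'c'
  Position 3 ('b'): no match needed
  Position 4 ('a'): matches sub[2] = 'a'
  Position 5 ('d'): no match needed
All 3 characters matched => is a subsequence

1


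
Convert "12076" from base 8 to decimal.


Input: "12076" in base 8
Positional expansion:
  Digit '1' (value 1) x 8^4 = 4096
  Digit '2' (value 2) x 8^3 = 1024
  Digit '0' (value 0) x 8^2 = 0
  Digit '7' (value 7) x 8^1 = 56
  Digit '6' (value 6) x 8^0 = 6
Sum = 5182

5182


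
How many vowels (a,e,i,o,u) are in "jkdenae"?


Input: jkdenae
Checking each character:
  'j' at position 0: consonant
  'k' at position 1: consonant
  'd' at position 2: consonant
  'e' at position 3: vowel (running total: 1)
  'n' at position 4: consonant
  'a' at position 5: vowel (running total: 2)
  'e' at position 6: vowel (running total: 3)
Total vowels: 3

3


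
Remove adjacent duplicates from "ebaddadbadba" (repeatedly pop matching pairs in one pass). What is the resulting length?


Input: ebaddadbadba
Stack-based adjacent duplicate removal:
  Read 'e': push. Stack: e
  Read 'b': push. Stack: eb
  Read 'a': push. Stack: eba
  Read 'd': push. Stack: ebad
  Read 'd': matches stack top 'd' => pop. Stack: eba
  Read 'a': matches stack top 'a' => pop. Stack: eb
  Read 'd': push. Stack: ebd
  Read 'b': push. Stack: ebdb
  Read 'a': push. Stack: ebdba
  Read 'd': push. Stack: ebdbad
  Read 'b': push. Stack: ebdbadb
  Read 'a': push. Stack: ebdbadba
Final stack: "ebdbadba" (length 8)

8


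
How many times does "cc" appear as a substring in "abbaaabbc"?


Searching for "cc" in "abbaaabbc"
Scanning each position:
  Position 0: "ab" => no
  Position 1: "bb" => no
  Position 2: "ba" => no
  Position 3: "aa" => no
  Position 4: "aa" => no
  Position 5: "ab" => no
  Position 6: "bb" => no
  Position 7: "bc" => no
Total occurrences: 0

0


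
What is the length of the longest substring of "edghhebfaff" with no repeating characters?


Input: "edghhebfaff"
Sliding window (track last position of each char):
  Position 0 ('e'): window [0,0] length 1 -- new best
  Position 1 ('d'): window [0,1] length 2 -- new best
  Position 2 ('g'): window [0,2] length 3 -- new best
  Position 3 ('h'): window [0,3] length 4 -- new best
  Position 4 ('h'): repeat (last at 3), move window start to 4
  Position 4 ('h'): window [4,4] length 1
  Position 5 ('e'): window [4,5] length 2
  Position 6 ('b'): window [4,6] length 3
  Position 7 ('f'): window [4,7] length 4
  Position 8 ('a'): window [4,8] length 5 -- new best
  Position 9 ('f'): repeat (last at 7), move window start to 8
  Position 9 ('f'): window [8,9] length 2
  Position 10 ('f'): repeat (last at 9), move window start to 10
  Position 10 ('f'): window [10,10] length 1
Longest substring with no repeats: "hebfa" with length 5

5


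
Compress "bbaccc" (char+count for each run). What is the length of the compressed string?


Input: bbaccc
Runs:
  'b' x 2 => "b2"
  'a' x 1 => "a1"
  'c' x 3 => "c3"
Compressed: "b2a1c3"
Compressed length: 6

6


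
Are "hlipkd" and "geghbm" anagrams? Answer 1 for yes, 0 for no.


Strings: "hlipkd", "geghbm"
Sorted first:  dhiklp
Sorted second: begghm
Differ at position 0: 'd' vs 'b' => not anagrams

0


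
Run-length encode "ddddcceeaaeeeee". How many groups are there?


Input: ddddcceeaaeeeee
Scanning for consecutive runs:
  Group 1: 'd' x 4 (positions 0-3)
  Group 2: 'c' x 2 (positions 4-5)
  Group 3: 'e' x 2 (positions 6-7)
  Group 4: 'a' x 2 (positions 8-9)
  Group 5: 'e' x 5 (positions 10-14)
Total groups: 5

5


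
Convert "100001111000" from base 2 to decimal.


Input: "100001111000" in base 2
Positional expansion:
  Digit '1' (value 1) x 2^11 = 2048
  Digit '0' (value 0) x 2^10 = 0
  Digit '0' (value 0) x 2^9 = 0
  Digit '0' (value 0) x 2^8 = 0
  Digit '0' (value 0) x 2^7 = 0
  Digit '1' (value 1) x 2^6 = 64
  Digit '1' (value 1) x 2^5 = 32
  Digit '1' (value 1) x 2^4 = 16
  Digit '1' (value 1) x 2^3 = 8
  Digit '0' (value 0) x 2^2 = 0
  Digit '0' (value 0) x 2^1 = 0
  Digit '0' (value 0) x 2^0 = 0
Sum = 2168

2168


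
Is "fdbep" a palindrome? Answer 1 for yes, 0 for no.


Input: fdbep
Reversed: pebdf
  Compare pos 0 ('f') with pos 4 ('p'): MISMATCH
  Compare pos 1 ('d') with pos 3 ('e'): MISMATCH
Result: not a palindrome

0


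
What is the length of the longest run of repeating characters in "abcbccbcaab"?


Input: "abcbccbcaab"
Scanning for longest run:
  Position 1 ('b'): new char, reset run to 1
  Position 2 ('c'): new char, reset run to 1
  Position 3 ('b'): new char, reset run to 1
  Position 4 ('c'): new char, reset run to 1
  Position 5 ('c'): continues run of 'c', length=2
  Position 6 ('b'): new char, reset run to 1
  Position 7 ('c'): new char, reset run to 1
  Position 8 ('a'): new char, reset run to 1
  Position 9 ('a'): continues run of 'a', length=2
  Position 10 ('b'): new char, reset run to 1
Longest run: 'c' with length 2

2


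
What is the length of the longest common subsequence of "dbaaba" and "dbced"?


LCS of "dbaaba" and "dbced"
DP table:
           d    b    c    e    d
      0    0    0    0    0    0
  d   0    1    1    1    1    1
  b   0    1    2    2    2    2
  a   0    1    2    2    2    2
  a   0    1    2    2    2    2
  b   0    1    2    2    2    2
  a   0    1    2    2    2    2
LCS length = dp[6][5] = 2

2


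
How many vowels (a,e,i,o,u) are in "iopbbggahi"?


Input: iopbbggahi
Checking each character:
  'i' at position 0: vowel (running total: 1)
  'o' at position 1: vowel (running total: 2)
  'p' at position 2: consonant
  'b' at position 3: consonant
  'b' at position 4: consonant
  'g' at position 5: consonant
  'g' at position 6: consonant
  'a' at position 7: vowel (running total: 3)
  'h' at position 8: consonant
  'i' at position 9: vowel (running total: 4)
Total vowels: 4

4


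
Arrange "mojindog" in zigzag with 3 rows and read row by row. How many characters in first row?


Zigzag "mojindog" into 3 rows:
Placing characters:
  'm' => row 0
  'o' => row 1
  'j' => row 2
  'i' => row 1
  'n' => row 0
  'd' => row 1
  'o' => row 2
  'g' => row 1
Rows:
  Row 0: "mn"
  Row 1: "oidg"
  Row 2: "jo"
First row length: 2

2


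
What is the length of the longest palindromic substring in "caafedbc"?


Input: "caafedbc"
Checking substrings for palindromes:
  [1:3] "aa" (len 2) => palindrome
Longest palindromic substring: "aa" with length 2

2


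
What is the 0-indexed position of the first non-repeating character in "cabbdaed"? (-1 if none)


Input: cabbdaed
Character frequencies:
  'a': 2
  'b': 2
  'c': 1
  'd': 2
  'e': 1
Scanning left to right for freq == 1:
  Position 0 ('c'): unique! => answer = 0

0


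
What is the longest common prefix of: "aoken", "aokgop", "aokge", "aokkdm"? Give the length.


Words: aoken, aokgop, aokge, aokkdm
  Position 0: all 'a' => match
  Position 1: all 'o' => match
  Position 2: all 'k' => match
  Position 3: ('e', 'g', 'g', 'k') => mismatch, stop
LCP = "aok" (length 3)

3


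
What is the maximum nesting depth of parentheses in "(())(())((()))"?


Input: "(())(())((()))"
Tracking depth:
  Position 0 '(': depth becomes 1
  Position 1 '(': depth becomes 2
  Position 2 ')': depth becomes 1
  Position 3 ')': depth becomes 0
  Position 4 '(': depth becomes 1
  Position 5 '(': depth becomes 2
  Position 6 ')': depth becomes 1
  Position 7 ')': depth becomes 0
  Position 8 '(': depth becomes 1
  Position 9 '(': depth becomes 2
  Position 10 '(': depth becomes 3
  Position 11 ')': depth becomes 2
  Position 12 ')': depth becomes 1
  Position 13 ')': depth becomes 0
Maximum depth reached: 3

3


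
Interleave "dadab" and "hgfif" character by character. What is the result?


Interleaving "dadab" and "hgfif":
  Position 0: 'd' from first, 'h' from second => "dh"
  Position 1: 'a' from first, 'g' from second => "ag"
  Position 2: 'd' from first, 'f' from second => "df"
  Position 3: 'a' from first, 'i' from second => "ai"
  Position 4: 'b' from first, 'f' from second => "bf"
Result: dhagdfaibf

dhagdfaibf
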